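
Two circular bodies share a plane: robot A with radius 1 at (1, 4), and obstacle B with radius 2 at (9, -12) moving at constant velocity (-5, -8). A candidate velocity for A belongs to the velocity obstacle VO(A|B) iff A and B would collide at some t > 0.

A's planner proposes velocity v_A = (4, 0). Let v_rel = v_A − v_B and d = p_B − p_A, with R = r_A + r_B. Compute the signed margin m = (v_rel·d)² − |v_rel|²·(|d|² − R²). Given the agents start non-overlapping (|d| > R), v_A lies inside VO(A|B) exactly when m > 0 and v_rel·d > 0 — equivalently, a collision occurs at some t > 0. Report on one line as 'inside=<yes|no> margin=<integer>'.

d = (8, -16),  |d|² = 320;  R = 1+2 = 3,  c = 320−3² = 311
v_rel = (9, 8),  |v_rel|² = 145;  v_rel·d = (9)·(8) + (8)·(-16) = -56
145·t² + 112·t + 311 = 0  ⇒  m = (-56)² − 145·311 = -41959
m = -41959 < 0,  v_rel·d = -56 < 0  ⇒  outside

inside=no margin=-41959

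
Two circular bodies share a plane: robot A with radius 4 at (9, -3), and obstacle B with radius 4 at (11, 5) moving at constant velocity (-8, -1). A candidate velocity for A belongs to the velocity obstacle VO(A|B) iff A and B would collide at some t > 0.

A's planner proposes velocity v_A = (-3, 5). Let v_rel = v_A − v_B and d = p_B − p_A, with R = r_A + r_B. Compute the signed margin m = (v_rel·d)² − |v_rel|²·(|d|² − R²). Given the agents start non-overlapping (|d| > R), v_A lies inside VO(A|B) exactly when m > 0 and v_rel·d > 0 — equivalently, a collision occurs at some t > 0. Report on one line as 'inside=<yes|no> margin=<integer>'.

d = (2, 8),  |d|² = 68;  R = 4+4 = 8,  c = 68−8² = 4
v_rel = (5, 6),  |v_rel|² = 61;  v_rel·d = (5)·(2) + (6)·(8) = 58
61·t² − 116·t + 4 = 0  ⇒  m = 58² − 61·4 = 3120
m = 3120 > 0,  v_rel·d = 58 > 0  ⇒  inside

inside=yes margin=3120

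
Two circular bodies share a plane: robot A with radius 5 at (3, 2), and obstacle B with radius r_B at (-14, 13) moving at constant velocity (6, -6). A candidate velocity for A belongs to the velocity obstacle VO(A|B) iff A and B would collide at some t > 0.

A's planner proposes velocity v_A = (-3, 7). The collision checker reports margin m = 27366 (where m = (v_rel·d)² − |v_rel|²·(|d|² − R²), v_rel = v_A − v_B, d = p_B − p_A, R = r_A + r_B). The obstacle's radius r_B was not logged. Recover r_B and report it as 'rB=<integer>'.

m = 27366
d = (-17, 11);  v_rel = (-9, 13),  |v_rel|² = 250
v_rel×d = (-9)·(11) − (13)·(-17) = 122
since m = R²·250 − 122²:  R² = (14884 + 27366) / 250 = 169
R = √169 = 13  ⇒  r_B = 13 − 5 = 8

rB=8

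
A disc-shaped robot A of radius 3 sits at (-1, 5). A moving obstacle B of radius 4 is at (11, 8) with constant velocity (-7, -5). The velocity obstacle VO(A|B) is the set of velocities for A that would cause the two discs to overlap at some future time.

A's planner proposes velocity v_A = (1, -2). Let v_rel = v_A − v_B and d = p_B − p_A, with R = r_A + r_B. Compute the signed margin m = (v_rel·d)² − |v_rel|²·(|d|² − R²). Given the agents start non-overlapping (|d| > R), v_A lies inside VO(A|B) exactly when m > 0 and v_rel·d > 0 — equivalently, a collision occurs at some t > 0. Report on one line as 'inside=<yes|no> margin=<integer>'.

d = (12, 3),  |d|² = 153;  R = 3+4 = 7,  c = 153−7² = 104
v_rel = (8, 3),  |v_rel|² = 73;  v_rel·d = (8)·(12) + (3)·(3) = 105
73·t² − 210·t + 104 = 0  ⇒  m = 105² − 73·104 = 3433
m = 3433 > 0,  v_rel·d = 105 > 0  ⇒  inside

inside=yes margin=3433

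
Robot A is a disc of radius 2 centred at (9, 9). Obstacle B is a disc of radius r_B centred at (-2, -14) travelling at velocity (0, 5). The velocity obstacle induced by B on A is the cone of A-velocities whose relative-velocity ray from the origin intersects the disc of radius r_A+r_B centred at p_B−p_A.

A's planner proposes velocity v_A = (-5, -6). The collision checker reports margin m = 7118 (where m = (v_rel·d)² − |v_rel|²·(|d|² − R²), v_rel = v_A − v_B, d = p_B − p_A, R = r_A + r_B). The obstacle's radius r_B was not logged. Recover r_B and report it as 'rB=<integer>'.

m = 7118
d = (-11, -23);  v_rel = (-5, -11),  |v_rel|² = 146
v_rel×d = (-5)·(-23) − (-11)·(-11) = -6
since m = R²·146 − (-6)²:  R² = (36 + 7118) / 146 = 49
R = √49 = 7  ⇒  r_B = 7 − 2 = 5

rB=5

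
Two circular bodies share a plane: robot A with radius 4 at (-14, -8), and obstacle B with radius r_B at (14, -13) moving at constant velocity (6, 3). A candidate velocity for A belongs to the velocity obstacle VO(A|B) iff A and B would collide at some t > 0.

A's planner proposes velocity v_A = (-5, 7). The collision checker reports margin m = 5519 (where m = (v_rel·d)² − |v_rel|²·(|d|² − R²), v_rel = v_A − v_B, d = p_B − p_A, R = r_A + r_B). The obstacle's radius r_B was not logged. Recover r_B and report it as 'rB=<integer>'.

m = 5519
d = (28, -5);  v_rel = (-11, 4),  |v_rel|² = 137
v_rel×d = (-11)·(-5) − (4)·(28) = -57
since m = R²·137 − (-57)²:  R² = (3249 + 5519) / 137 = 64
R = √64 = 8  ⇒  r_B = 8 − 4 = 4

rB=4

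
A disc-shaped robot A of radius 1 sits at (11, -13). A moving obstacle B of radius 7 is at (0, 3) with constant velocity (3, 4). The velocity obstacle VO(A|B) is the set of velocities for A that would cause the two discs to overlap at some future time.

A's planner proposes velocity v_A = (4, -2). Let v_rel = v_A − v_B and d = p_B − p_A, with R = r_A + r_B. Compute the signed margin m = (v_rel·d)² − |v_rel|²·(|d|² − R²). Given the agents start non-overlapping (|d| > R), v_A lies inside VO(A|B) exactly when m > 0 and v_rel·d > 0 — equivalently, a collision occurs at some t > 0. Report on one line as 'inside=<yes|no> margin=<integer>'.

d = (-11, 16),  |d|² = 377;  R = 1+7 = 8,  c = 377−8² = 313
v_rel = (1, -6),  |v_rel|² = 37;  v_rel·d = (1)·(-11) + (-6)·(16) = -107
37·t² + 214·t + 313 = 0  ⇒  m = (-107)² − 37·313 = -132
m = -132 < 0,  v_rel·d = -107 < 0  ⇒  outside

inside=no margin=-132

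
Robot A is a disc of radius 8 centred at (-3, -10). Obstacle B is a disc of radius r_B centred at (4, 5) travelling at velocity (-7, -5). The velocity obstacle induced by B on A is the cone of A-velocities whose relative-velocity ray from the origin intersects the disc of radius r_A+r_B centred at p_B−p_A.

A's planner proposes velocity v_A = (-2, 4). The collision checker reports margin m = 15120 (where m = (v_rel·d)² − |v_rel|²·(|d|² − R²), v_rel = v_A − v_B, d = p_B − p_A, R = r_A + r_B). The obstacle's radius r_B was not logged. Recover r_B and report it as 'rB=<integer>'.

m = 15120
d = (7, 15);  v_rel = (5, 9),  |v_rel|² = 106
v_rel×d = (5)·(15) − (9)·(7) = 12
since m = R²·106 − 12²:  R² = (144 + 15120) / 106 = 144
R = √144 = 12  ⇒  r_B = 12 − 8 = 4

rB=4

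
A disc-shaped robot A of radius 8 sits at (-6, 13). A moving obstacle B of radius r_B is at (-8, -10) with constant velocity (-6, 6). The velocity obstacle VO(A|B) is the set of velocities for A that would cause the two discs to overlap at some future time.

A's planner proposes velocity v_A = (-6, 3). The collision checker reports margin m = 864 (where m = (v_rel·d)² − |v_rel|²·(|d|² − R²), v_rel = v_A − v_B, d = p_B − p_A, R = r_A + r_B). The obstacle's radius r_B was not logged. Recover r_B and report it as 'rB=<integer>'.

m = 864
d = (-2, -23);  v_rel = (0, -3),  |v_rel|² = 9
v_rel×d = (0)·(-23) − (-3)·(-2) = -6
since m = R²·9 − (-6)²:  R² = (36 + 864) / 9 = 100
R = √100 = 10  ⇒  r_B = 10 − 8 = 2

rB=2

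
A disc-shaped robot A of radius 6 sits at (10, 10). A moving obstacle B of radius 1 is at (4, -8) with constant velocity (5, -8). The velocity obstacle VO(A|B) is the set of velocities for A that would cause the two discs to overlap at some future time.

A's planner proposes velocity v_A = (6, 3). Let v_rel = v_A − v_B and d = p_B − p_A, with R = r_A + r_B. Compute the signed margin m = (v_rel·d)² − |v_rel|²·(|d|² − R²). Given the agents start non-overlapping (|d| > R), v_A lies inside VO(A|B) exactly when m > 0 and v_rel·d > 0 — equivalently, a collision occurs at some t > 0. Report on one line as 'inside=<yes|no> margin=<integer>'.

d = (-6, -18),  |d|² = 360;  R = 6+1 = 7,  c = 360−7² = 311
v_rel = (1, 11),  |v_rel|² = 122;  v_rel·d = (1)·(-6) + (11)·(-18) = -204
122·t² + 408·t + 311 = 0  ⇒  m = (-204)² − 122·311 = 3674
m = 3674 > 0,  v_rel·d = -204 < 0  ⇒  outside

inside=no margin=3674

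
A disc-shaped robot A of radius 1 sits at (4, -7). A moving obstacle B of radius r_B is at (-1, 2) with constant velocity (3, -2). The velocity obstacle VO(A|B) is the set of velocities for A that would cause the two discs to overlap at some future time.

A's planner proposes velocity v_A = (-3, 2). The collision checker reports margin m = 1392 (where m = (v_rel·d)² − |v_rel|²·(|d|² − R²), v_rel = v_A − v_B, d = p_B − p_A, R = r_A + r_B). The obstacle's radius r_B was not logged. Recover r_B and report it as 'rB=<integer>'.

m = 1392
d = (-5, 9);  v_rel = (-6, 4),  |v_rel|² = 52
v_rel×d = (-6)·(9) − (4)·(-5) = -34
since m = R²·52 − (-34)²:  R² = (1156 + 1392) / 52 = 49
R = √49 = 7  ⇒  r_B = 7 − 1 = 6

rB=6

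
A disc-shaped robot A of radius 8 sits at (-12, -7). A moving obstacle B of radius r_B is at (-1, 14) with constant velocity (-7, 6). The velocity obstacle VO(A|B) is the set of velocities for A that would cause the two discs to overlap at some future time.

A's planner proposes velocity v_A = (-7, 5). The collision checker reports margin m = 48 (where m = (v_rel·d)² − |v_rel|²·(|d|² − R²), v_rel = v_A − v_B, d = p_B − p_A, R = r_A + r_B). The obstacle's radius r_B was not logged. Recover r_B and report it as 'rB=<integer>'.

m = 48
d = (11, 21);  v_rel = (0, -1),  |v_rel|² = 1
v_rel×d = (0)·(21) − (-1)·(11) = 11
since m = R²·1 − 11²:  R² = (121 + 48) / 1 = 169
R = √169 = 13  ⇒  r_B = 13 − 8 = 5

rB=5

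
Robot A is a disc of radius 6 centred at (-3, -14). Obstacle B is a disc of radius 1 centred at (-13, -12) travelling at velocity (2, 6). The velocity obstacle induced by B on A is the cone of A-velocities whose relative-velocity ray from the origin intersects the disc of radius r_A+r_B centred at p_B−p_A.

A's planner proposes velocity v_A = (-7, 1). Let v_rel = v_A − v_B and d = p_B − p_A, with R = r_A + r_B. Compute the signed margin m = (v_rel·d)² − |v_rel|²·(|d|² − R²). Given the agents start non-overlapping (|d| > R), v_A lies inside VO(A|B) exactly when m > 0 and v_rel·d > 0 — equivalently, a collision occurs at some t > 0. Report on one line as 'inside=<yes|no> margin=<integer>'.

d = (-10, 2),  |d|² = 104;  R = 6+1 = 7,  c = 104−7² = 55
v_rel = (-9, -5),  |v_rel|² = 106;  v_rel·d = (-9)·(-10) + (-5)·(2) = 80
106·t² − 160·t + 55 = 0  ⇒  m = 80² − 106·55 = 570
m = 570 > 0,  v_rel·d = 80 > 0  ⇒  inside

inside=yes margin=570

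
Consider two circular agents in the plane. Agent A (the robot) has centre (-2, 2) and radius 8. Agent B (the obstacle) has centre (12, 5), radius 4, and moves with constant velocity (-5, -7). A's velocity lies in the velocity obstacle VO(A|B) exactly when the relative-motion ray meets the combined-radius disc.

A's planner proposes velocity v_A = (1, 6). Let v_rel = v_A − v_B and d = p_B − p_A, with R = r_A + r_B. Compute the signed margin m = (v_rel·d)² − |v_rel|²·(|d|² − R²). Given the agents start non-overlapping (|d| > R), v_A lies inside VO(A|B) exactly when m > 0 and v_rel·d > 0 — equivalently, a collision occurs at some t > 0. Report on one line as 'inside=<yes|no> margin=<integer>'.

d = (14, 3),  |d|² = 205;  R = 8+4 = 12,  c = 205−12² = 61
v_rel = (6, 13),  |v_rel|² = 205;  v_rel·d = (6)·(14) + (13)·(3) = 123
205·t² − 246·t + 61 = 0  ⇒  m = 123² − 205·61 = 2624
m = 2624 > 0,  v_rel·d = 123 > 0  ⇒  inside

inside=yes margin=2624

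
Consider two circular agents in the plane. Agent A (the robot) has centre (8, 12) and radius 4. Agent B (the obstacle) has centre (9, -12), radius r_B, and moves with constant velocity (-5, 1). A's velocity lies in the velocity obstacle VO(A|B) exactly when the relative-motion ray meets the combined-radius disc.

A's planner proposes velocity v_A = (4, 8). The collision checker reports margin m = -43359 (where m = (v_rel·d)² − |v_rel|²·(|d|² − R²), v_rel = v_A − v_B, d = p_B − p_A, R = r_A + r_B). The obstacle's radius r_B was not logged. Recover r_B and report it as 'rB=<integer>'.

m = -43359
d = (1, -24);  v_rel = (9, 7),  |v_rel|² = 130
v_rel×d = (9)·(-24) − (7)·(1) = -223
since m = R²·130 − (-223)²:  R² = (49729 + -43359) / 130 = 49
R = √49 = 7  ⇒  r_B = 7 − 4 = 3

rB=3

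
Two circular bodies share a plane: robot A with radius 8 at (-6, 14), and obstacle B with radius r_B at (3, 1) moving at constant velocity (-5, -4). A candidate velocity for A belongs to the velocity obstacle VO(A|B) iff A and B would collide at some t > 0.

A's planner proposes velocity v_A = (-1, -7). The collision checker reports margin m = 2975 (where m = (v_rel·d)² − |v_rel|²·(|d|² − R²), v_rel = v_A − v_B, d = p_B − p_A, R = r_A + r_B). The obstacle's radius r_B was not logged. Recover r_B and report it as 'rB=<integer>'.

m = 2975
d = (9, -13);  v_rel = (4, -3),  |v_rel|² = 25
v_rel×d = (4)·(-13) − (-3)·(9) = -25
since m = R²·25 − (-25)²:  R² = (625 + 2975) / 25 = 144
R = √144 = 12  ⇒  r_B = 12 − 8 = 4

rB=4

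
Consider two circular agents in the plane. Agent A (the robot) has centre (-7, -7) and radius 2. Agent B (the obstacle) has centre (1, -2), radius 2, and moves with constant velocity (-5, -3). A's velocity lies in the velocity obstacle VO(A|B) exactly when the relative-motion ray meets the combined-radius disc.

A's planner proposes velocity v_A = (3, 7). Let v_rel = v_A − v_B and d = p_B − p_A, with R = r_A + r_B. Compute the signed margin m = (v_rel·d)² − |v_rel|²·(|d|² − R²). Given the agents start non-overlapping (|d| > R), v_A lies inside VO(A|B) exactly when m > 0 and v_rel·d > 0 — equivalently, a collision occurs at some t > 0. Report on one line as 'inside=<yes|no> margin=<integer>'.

d = (8, 5),  |d|² = 89;  R = 2+2 = 4,  c = 89−4² = 73
v_rel = (8, 10),  |v_rel|² = 164;  v_rel·d = (8)·(8) + (10)·(5) = 114
164·t² − 228·t + 73 = 0  ⇒  m = 114² − 164·73 = 1024
m = 1024 > 0,  v_rel·d = 114 > 0  ⇒  inside

inside=yes margin=1024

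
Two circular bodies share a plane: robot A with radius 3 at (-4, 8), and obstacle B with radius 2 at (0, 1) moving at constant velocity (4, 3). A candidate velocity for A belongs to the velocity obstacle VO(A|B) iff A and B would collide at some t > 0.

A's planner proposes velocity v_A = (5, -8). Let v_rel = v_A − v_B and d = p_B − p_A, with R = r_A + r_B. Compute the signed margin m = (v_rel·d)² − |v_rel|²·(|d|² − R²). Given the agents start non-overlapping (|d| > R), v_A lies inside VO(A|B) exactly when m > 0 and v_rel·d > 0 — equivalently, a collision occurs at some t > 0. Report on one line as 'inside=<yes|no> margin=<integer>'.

d = (4, -7),  |d|² = 65;  R = 3+2 = 5,  c = 65−5² = 40
v_rel = (1, -11),  |v_rel|² = 122;  v_rel·d = (1)·(4) + (-11)·(-7) = 81
122·t² − 162·t + 40 = 0  ⇒  m = 81² − 122·40 = 1681
m = 1681 > 0,  v_rel·d = 81 > 0  ⇒  inside

inside=yes margin=1681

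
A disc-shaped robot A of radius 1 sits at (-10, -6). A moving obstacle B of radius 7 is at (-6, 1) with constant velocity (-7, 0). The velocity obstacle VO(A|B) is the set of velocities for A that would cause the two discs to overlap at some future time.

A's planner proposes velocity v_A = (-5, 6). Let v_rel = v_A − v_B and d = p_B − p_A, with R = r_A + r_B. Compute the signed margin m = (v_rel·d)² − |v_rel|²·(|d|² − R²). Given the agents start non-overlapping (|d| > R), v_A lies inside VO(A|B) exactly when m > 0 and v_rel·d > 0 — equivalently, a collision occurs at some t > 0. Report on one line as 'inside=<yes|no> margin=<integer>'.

d = (4, 7),  |d|² = 65;  R = 1+7 = 8,  c = 65−8² = 1
v_rel = (2, 6),  |v_rel|² = 40;  v_rel·d = (2)·(4) + (6)·(7) = 50
40·t² − 100·t + 1 = 0  ⇒  m = 50² − 40·1 = 2460
m = 2460 > 0,  v_rel·d = 50 > 0  ⇒  inside

inside=yes margin=2460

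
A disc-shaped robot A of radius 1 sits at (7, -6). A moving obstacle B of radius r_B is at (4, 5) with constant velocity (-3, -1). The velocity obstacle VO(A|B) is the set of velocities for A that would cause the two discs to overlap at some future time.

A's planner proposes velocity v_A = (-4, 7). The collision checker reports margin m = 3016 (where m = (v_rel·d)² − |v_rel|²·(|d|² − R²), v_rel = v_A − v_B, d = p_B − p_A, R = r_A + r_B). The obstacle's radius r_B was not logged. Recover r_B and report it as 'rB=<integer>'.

m = 3016
d = (-3, 11);  v_rel = (-1, 8),  |v_rel|² = 65
v_rel×d = (-1)·(11) − (8)·(-3) = 13
since m = R²·65 − 13²:  R² = (169 + 3016) / 65 = 49
R = √49 = 7  ⇒  r_B = 7 − 1 = 6

rB=6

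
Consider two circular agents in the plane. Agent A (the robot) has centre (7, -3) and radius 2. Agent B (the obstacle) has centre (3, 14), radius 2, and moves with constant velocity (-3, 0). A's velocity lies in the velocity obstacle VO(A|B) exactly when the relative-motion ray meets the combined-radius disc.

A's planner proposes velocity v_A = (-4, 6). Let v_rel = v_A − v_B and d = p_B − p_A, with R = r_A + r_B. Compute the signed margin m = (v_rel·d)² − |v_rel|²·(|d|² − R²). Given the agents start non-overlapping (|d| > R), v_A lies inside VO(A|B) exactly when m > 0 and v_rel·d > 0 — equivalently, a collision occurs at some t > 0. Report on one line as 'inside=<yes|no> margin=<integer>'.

d = (-4, 17),  |d|² = 305;  R = 2+2 = 4,  c = 305−4² = 289
v_rel = (-1, 6),  |v_rel|² = 37;  v_rel·d = (-1)·(-4) + (6)·(17) = 106
37·t² − 212·t + 289 = 0  ⇒  m = 106² − 37·289 = 543
m = 543 > 0,  v_rel·d = 106 > 0  ⇒  inside

inside=yes margin=543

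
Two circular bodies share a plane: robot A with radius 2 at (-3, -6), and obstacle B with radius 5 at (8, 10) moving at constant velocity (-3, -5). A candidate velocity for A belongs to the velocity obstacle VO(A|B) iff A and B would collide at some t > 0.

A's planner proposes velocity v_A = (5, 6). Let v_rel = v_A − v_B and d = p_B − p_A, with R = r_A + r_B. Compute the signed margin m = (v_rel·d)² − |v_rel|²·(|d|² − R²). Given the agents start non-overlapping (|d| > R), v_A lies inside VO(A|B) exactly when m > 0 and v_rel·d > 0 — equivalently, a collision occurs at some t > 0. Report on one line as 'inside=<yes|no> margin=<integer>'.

d = (11, 16),  |d|² = 377;  R = 2+5 = 7,  c = 377−7² = 328
v_rel = (8, 11),  |v_rel|² = 185;  v_rel·d = (8)·(11) + (11)·(16) = 264
185·t² − 528·t + 328 = 0  ⇒  m = 264² − 185·328 = 9016
m = 9016 > 0,  v_rel·d = 264 > 0  ⇒  inside

inside=yes margin=9016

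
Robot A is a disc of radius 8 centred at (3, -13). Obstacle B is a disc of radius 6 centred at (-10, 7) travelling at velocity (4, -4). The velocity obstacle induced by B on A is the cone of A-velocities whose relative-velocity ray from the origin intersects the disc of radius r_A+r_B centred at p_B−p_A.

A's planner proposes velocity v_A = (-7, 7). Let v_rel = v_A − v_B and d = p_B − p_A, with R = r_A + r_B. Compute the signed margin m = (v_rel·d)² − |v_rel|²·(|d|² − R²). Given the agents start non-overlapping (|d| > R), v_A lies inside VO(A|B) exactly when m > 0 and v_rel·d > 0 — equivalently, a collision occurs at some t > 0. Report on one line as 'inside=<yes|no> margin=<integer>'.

d = (-13, 20),  |d|² = 569;  R = 8+6 = 14,  c = 569−14² = 373
v_rel = (-11, 11),  |v_rel|² = 242;  v_rel·d = (-11)·(-13) + (11)·(20) = 363
242·t² − 726·t + 373 = 0  ⇒  m = 363² − 242·373 = 41503
m = 41503 > 0,  v_rel·d = 363 > 0  ⇒  inside

inside=yes margin=41503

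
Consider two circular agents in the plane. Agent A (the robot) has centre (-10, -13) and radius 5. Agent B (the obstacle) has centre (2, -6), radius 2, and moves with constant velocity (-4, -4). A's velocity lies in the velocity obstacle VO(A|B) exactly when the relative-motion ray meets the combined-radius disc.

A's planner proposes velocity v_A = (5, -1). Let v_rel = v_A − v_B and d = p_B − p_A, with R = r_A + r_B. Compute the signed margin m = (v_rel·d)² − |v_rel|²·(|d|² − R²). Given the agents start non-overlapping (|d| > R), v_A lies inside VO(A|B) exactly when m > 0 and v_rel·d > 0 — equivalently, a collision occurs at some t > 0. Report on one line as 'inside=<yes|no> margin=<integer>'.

d = (12, 7),  |d|² = 193;  R = 5+2 = 7,  c = 193−7² = 144
v_rel = (9, 3),  |v_rel|² = 90;  v_rel·d = (9)·(12) + (3)·(7) = 129
90·t² − 258·t + 144 = 0  ⇒  m = 129² − 90·144 = 3681
m = 3681 > 0,  v_rel·d = 129 > 0  ⇒  inside

inside=yes margin=3681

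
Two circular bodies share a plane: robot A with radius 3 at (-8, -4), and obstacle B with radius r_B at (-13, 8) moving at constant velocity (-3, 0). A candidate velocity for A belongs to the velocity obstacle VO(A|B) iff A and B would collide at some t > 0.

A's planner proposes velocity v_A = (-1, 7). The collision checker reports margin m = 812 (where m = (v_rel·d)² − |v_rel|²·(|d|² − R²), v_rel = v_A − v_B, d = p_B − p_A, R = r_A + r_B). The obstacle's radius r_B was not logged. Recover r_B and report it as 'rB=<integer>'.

m = 812
d = (-5, 12);  v_rel = (2, 7),  |v_rel|² = 53
v_rel×d = (2)·(12) − (7)·(-5) = 59
since m = R²·53 − 59²:  R² = (3481 + 812) / 53 = 81
R = √81 = 9  ⇒  r_B = 9 − 3 = 6

rB=6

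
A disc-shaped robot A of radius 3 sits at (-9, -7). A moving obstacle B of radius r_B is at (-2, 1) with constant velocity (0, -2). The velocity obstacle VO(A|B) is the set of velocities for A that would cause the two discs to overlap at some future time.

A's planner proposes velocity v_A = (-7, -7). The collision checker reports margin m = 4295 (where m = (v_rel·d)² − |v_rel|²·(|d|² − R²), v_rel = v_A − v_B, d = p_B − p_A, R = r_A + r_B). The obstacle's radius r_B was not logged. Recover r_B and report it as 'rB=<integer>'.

m = 4295
d = (7, 8);  v_rel = (-7, -5),  |v_rel|² = 74
v_rel×d = (-7)·(8) − (-5)·(7) = -21
since m = R²·74 − (-21)²:  R² = (441 + 4295) / 74 = 64
R = √64 = 8  ⇒  r_B = 8 − 3 = 5

rB=5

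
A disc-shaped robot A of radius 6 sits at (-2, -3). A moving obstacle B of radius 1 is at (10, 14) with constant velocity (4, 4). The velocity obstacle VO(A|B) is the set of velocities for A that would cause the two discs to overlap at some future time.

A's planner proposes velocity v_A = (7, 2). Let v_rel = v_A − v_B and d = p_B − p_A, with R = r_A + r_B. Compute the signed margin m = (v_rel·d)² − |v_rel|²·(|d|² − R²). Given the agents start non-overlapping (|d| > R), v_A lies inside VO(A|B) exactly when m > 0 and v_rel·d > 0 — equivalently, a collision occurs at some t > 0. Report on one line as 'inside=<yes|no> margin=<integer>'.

d = (12, 17),  |d|² = 433;  R = 6+1 = 7,  c = 433−7² = 384
v_rel = (3, -2),  |v_rel|² = 13;  v_rel·d = (3)·(12) + (-2)·(17) = 2
13·t² − 4·t + 384 = 0  ⇒  m = 2² − 13·384 = -4988
m = -4988 < 0,  v_rel·d = 2 > 0  ⇒  outside

inside=no margin=-4988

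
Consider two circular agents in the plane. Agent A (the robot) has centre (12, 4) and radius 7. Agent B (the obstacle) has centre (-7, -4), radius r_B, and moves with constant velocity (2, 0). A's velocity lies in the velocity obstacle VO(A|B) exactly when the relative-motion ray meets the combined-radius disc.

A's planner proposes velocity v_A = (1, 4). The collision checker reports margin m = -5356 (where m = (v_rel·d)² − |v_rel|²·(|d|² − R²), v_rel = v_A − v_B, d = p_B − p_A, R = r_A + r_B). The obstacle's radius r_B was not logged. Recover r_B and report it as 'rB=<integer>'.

m = -5356
d = (-19, -8);  v_rel = (-1, 4),  |v_rel|² = 17
v_rel×d = (-1)·(-8) − (4)·(-19) = 84
since m = R²·17 − 84²:  R² = (7056 + -5356) / 17 = 100
R = √100 = 10  ⇒  r_B = 10 − 7 = 3

rB=3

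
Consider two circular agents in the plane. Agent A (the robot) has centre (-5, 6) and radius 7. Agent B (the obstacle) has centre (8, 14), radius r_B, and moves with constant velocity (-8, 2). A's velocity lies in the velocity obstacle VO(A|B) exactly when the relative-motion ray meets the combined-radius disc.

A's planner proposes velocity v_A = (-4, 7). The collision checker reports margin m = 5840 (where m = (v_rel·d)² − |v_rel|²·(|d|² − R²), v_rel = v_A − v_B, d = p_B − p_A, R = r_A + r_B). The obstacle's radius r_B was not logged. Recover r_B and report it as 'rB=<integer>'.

m = 5840
d = (13, 8);  v_rel = (4, 5),  |v_rel|² = 41
v_rel×d = (4)·(8) − (5)·(13) = -33
since m = R²·41 − (-33)²:  R² = (1089 + 5840) / 41 = 169
R = √169 = 13  ⇒  r_B = 13 − 7 = 6

rB=6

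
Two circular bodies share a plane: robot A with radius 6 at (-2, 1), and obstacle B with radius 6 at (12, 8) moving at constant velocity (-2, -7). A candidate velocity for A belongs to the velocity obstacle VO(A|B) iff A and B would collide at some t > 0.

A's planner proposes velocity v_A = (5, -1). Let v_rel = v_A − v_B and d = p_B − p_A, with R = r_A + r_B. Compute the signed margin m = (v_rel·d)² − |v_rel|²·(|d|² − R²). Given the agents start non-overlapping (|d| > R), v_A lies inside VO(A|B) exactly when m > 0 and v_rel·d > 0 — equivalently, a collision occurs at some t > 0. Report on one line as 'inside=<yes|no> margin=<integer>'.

d = (14, 7),  |d|² = 245;  R = 6+6 = 12,  c = 245−12² = 101
v_rel = (7, 6),  |v_rel|² = 85;  v_rel·d = (7)·(14) + (6)·(7) = 140
85·t² − 280·t + 101 = 0  ⇒  m = 140² − 85·101 = 11015
m = 11015 > 0,  v_rel·d = 140 > 0  ⇒  inside

inside=yes margin=11015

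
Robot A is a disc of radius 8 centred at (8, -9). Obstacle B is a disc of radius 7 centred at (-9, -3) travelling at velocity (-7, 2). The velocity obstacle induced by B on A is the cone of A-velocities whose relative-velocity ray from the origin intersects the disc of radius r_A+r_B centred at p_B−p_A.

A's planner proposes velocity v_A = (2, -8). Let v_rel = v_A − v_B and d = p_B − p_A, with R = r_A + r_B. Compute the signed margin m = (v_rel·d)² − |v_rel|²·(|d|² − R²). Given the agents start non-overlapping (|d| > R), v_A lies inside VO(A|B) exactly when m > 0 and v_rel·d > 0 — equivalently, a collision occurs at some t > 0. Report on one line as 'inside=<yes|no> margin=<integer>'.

d = (-17, 6),  |d|² = 325;  R = 8+7 = 15,  c = 325−15² = 100
v_rel = (9, -10),  |v_rel|² = 181;  v_rel·d = (9)·(-17) + (-10)·(6) = -213
181·t² + 426·t + 100 = 0  ⇒  m = (-213)² − 181·100 = 27269
m = 27269 > 0,  v_rel·d = -213 < 0  ⇒  outside

inside=no margin=27269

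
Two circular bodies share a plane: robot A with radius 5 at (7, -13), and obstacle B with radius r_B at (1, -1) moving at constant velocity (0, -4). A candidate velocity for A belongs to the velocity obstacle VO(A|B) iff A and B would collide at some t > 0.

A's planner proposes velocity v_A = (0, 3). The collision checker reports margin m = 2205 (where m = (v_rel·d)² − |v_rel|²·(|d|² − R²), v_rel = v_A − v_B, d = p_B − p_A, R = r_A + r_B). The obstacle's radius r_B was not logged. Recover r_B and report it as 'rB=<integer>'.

m = 2205
d = (-6, 12);  v_rel = (0, 7),  |v_rel|² = 49
v_rel×d = (0)·(12) − (7)·(-6) = 42
since m = R²·49 − 42²:  R² = (1764 + 2205) / 49 = 81
R = √81 = 9  ⇒  r_B = 9 − 5 = 4

rB=4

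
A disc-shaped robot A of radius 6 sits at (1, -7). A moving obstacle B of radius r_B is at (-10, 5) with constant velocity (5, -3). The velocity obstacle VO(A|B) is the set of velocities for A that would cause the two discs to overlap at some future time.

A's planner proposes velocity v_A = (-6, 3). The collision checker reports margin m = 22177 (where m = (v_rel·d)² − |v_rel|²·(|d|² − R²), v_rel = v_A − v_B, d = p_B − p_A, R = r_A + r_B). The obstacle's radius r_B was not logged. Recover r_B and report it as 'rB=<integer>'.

m = 22177
d = (-11, 12);  v_rel = (-11, 6),  |v_rel|² = 157
v_rel×d = (-11)·(12) − (6)·(-11) = -66
since m = R²·157 − (-66)²:  R² = (4356 + 22177) / 157 = 169
R = √169 = 13  ⇒  r_B = 13 − 6 = 7

rB=7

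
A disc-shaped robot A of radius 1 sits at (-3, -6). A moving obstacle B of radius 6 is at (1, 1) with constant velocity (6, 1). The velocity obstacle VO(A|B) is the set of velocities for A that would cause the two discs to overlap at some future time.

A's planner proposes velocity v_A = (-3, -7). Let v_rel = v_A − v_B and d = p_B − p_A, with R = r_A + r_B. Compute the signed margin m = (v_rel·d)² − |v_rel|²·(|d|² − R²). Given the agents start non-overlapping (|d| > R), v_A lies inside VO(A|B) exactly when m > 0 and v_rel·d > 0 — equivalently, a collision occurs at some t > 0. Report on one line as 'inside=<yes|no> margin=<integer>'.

d = (4, 7),  |d|² = 65;  R = 1+6 = 7,  c = 65−7² = 16
v_rel = (-9, -8),  |v_rel|² = 145;  v_rel·d = (-9)·(4) + (-8)·(7) = -92
145·t² + 184·t + 16 = 0  ⇒  m = (-92)² − 145·16 = 6144
m = 6144 > 0,  v_rel·d = -92 < 0  ⇒  outside

inside=no margin=6144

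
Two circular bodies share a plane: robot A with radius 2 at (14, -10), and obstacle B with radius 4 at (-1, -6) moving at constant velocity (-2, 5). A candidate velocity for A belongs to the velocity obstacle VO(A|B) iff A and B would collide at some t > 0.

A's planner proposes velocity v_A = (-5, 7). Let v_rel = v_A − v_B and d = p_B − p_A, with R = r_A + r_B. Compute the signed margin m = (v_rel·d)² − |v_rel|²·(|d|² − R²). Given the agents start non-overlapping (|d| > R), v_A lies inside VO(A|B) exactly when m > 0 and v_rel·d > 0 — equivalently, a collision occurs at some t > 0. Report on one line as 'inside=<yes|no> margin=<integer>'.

d = (-15, 4),  |d|² = 241;  R = 2+4 = 6,  c = 241−6² = 205
v_rel = (-3, 2),  |v_rel|² = 13;  v_rel·d = (-3)·(-15) + (2)·(4) = 53
13·t² − 106·t + 205 = 0  ⇒  m = 53² − 13·205 = 144
m = 144 > 0,  v_rel·d = 53 > 0  ⇒  inside

inside=yes margin=144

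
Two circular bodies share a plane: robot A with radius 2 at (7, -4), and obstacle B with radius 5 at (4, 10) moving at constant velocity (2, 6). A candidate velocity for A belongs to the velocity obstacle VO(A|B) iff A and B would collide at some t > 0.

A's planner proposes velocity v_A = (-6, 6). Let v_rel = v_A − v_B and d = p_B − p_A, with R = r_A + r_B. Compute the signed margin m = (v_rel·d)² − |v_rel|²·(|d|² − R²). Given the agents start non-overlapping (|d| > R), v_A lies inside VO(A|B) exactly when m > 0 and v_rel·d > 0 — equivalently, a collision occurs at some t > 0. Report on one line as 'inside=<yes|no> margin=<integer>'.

d = (-3, 14),  |d|² = 205;  R = 2+5 = 7,  c = 205−7² = 156
v_rel = (-8, 0),  |v_rel|² = 64;  v_rel·d = (-8)·(-3) + (0)·(14) = 24
64·t² − 48·t + 156 = 0  ⇒  m = 24² − 64·156 = -9408
m = -9408 < 0,  v_rel·d = 24 > 0  ⇒  outside

inside=no margin=-9408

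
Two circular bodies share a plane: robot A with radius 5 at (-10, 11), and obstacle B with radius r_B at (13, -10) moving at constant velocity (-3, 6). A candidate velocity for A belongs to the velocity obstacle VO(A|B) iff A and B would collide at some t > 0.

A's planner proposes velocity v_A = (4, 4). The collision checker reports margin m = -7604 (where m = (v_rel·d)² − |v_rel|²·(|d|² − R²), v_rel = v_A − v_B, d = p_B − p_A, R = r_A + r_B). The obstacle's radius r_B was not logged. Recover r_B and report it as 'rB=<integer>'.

m = -7604
d = (23, -21);  v_rel = (7, -2),  |v_rel|² = 53
v_rel×d = (7)·(-21) − (-2)·(23) = -101
since m = R²·53 − (-101)²:  R² = (10201 + -7604) / 53 = 49
R = √49 = 7  ⇒  r_B = 7 − 5 = 2

rB=2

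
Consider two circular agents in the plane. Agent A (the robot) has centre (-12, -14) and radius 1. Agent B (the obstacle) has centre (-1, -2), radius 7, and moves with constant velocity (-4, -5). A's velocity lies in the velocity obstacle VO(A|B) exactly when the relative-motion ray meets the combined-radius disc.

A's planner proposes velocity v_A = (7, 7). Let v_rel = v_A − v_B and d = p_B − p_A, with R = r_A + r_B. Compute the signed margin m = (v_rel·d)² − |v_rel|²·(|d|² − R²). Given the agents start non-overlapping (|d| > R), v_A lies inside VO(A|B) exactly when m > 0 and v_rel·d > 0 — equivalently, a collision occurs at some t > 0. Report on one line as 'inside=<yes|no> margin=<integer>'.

d = (11, 12),  |d|² = 265;  R = 1+7 = 8,  c = 265−8² = 201
v_rel = (11, 12),  |v_rel|² = 265;  v_rel·d = (11)·(11) + (12)·(12) = 265
265·t² − 530·t + 201 = 0  ⇒  m = 265² − 265·201 = 16960
m = 16960 > 0,  v_rel·d = 265 > 0  ⇒  inside

inside=yes margin=16960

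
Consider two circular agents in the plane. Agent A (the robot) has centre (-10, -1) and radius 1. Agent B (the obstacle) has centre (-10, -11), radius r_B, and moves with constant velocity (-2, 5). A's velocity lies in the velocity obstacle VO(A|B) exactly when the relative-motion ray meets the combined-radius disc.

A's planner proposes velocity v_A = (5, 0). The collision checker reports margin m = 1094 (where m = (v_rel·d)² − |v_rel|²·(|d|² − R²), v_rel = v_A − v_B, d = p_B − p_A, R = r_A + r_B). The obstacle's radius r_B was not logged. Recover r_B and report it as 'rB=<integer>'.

m = 1094
d = (0, -10);  v_rel = (7, -5),  |v_rel|² = 74
v_rel×d = (7)·(-10) − (-5)·(0) = -70
since m = R²·74 − (-70)²:  R² = (4900 + 1094) / 74 = 81
R = √81 = 9  ⇒  r_B = 9 − 1 = 8

rB=8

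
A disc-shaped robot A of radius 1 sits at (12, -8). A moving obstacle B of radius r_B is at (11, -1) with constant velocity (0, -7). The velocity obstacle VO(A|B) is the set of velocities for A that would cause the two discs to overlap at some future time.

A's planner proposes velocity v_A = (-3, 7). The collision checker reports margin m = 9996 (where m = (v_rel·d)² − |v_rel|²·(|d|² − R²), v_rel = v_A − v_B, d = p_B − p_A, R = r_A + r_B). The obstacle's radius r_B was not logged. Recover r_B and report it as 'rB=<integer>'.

m = 9996
d = (-1, 7);  v_rel = (-3, 14),  |v_rel|² = 205
v_rel×d = (-3)·(7) − (14)·(-1) = -7
since m = R²·205 − (-7)²:  R² = (49 + 9996) / 205 = 49
R = √49 = 7  ⇒  r_B = 7 − 1 = 6

rB=6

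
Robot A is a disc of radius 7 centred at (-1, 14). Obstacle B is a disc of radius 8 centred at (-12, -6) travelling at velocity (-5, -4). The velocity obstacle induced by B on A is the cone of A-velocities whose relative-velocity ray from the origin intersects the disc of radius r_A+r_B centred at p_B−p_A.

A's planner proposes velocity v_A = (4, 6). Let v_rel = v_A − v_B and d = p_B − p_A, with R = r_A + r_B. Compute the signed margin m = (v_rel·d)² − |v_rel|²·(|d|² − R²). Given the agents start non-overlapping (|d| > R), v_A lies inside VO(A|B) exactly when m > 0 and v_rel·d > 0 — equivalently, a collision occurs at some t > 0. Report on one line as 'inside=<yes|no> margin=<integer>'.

d = (-11, -20),  |d|² = 521;  R = 7+8 = 15,  c = 521−15² = 296
v_rel = (9, 10),  |v_rel|² = 181;  v_rel·d = (9)·(-11) + (10)·(-20) = -299
181·t² + 598·t + 296 = 0  ⇒  m = (-299)² − 181·296 = 35825
m = 35825 > 0,  v_rel·d = -299 < 0  ⇒  outside

inside=no margin=35825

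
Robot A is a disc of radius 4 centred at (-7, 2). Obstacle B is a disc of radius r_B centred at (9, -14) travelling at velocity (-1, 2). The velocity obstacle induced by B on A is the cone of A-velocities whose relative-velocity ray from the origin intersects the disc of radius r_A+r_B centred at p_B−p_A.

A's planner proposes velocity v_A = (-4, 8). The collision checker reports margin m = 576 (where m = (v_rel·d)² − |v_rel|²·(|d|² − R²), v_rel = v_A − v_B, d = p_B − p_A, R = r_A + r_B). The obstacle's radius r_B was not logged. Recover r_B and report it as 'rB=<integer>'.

m = 576
d = (16, -16);  v_rel = (-3, 6),  |v_rel|² = 45
v_rel×d = (-3)·(-16) − (6)·(16) = -48
since m = R²·45 − (-48)²:  R² = (2304 + 576) / 45 = 64
R = √64 = 8  ⇒  r_B = 8 − 4 = 4

rB=4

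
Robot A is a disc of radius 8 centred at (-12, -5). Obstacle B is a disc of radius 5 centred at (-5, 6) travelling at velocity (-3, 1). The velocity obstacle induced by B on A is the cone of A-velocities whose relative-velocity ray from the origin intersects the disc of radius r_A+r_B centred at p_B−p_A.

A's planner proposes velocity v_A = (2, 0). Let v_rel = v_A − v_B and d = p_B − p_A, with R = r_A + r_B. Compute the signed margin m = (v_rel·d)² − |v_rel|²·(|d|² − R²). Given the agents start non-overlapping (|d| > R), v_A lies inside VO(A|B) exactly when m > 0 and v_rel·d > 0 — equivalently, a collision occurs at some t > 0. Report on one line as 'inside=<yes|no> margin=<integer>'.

d = (7, 11),  |d|² = 170;  R = 8+5 = 13,  c = 170−13² = 1
v_rel = (5, -1),  |v_rel|² = 26;  v_rel·d = (5)·(7) + (-1)·(11) = 24
26·t² − 48·t + 1 = 0  ⇒  m = 24² − 26·1 = 550
m = 550 > 0,  v_rel·d = 24 > 0  ⇒  inside

inside=yes margin=550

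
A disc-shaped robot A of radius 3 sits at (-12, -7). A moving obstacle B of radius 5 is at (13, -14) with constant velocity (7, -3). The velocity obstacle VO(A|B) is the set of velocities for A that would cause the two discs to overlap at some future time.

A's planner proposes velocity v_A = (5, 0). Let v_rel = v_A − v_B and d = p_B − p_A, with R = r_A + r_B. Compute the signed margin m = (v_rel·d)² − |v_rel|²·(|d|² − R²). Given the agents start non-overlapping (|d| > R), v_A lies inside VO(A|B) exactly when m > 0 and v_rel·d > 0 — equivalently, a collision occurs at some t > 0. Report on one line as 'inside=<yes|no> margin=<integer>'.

d = (25, -7),  |d|² = 674;  R = 3+5 = 8,  c = 674−8² = 610
v_rel = (-2, 3),  |v_rel|² = 13;  v_rel·d = (-2)·(25) + (3)·(-7) = -71
13·t² + 142·t + 610 = 0  ⇒  m = (-71)² − 13·610 = -2889
m = -2889 < 0,  v_rel·d = -71 < 0  ⇒  outside

inside=no margin=-2889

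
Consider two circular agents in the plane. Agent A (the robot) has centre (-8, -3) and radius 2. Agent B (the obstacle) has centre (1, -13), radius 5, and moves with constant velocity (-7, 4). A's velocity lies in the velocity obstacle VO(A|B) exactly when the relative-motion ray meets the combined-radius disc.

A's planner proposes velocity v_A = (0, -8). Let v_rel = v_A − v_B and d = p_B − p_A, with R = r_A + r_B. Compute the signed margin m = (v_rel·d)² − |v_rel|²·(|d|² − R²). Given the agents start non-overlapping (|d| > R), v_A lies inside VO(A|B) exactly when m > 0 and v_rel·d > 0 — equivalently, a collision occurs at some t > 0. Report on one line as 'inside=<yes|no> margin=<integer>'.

d = (9, -10),  |d|² = 181;  R = 2+5 = 7,  c = 181−7² = 132
v_rel = (7, -12),  |v_rel|² = 193;  v_rel·d = (7)·(9) + (-12)·(-10) = 183
193·t² − 366·t + 132 = 0  ⇒  m = 183² − 193·132 = 8013
m = 8013 > 0,  v_rel·d = 183 > 0  ⇒  inside

inside=yes margin=8013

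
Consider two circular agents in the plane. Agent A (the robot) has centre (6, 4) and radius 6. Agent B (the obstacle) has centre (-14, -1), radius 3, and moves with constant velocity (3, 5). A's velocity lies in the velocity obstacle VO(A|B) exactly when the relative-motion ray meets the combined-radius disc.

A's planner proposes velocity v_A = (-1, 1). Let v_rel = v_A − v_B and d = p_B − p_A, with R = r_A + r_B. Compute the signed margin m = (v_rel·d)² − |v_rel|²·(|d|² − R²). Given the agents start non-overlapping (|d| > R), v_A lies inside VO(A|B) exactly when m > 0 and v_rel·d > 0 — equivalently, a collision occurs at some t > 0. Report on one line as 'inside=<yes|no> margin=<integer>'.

d = (-20, -5),  |d|² = 425;  R = 6+3 = 9,  c = 425−9² = 344
v_rel = (-4, -4),  |v_rel|² = 32;  v_rel·d = (-4)·(-20) + (-4)·(-5) = 100
32·t² − 200·t + 344 = 0  ⇒  m = 100² − 32·344 = -1008
m = -1008 < 0,  v_rel·d = 100 > 0  ⇒  outside

inside=no margin=-1008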